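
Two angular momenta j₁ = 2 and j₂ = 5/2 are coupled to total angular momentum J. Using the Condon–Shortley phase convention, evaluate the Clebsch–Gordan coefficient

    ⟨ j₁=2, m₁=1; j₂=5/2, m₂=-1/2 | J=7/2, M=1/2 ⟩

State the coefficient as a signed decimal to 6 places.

+√(14/45) = +0.557773

triangle: 1!*3!*4!/9! = 144/362880
(j±m)!: 3!*1!*2!*3!*4!*3! = 10368
prefactor² = (2J+1)*Δ*N² = 1152/35
  k=0: +1/(0!*1!*1!*2!*2!*2!) = 1/8
  k=1: −1/(1!*0!*0!*1!*3!*3!) = -1/36
Σ = 7/72  ⇒  CG² = 1152/35*7/72² = 14/45
CG = +√(14/45) = +0.557773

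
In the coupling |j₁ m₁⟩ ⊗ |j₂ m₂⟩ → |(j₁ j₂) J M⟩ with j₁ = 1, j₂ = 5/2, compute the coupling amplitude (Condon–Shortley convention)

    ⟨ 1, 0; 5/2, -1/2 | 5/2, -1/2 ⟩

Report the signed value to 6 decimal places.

+0.169031

√[6·1!1!4!/7! · 1!1!2!3!2!3!] = √(144/35)
  +(−1)^0/∏(0,1,1,2,0,2)! = 1/4  (running 1/4)
  +(−1)^1/∏(1,0,0,1,1,3)! = -1/6  (running 1/12)
⟨..|..⟩ = √(144/35)·(1/12) = +0.169031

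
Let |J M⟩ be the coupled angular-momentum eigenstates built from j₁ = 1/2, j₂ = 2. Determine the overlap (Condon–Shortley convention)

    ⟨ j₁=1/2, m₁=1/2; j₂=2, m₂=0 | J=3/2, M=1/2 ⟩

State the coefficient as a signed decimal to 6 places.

j₁+j₂−J=1  J+j₁−j₂=0  J−j₁+j₂=3  j₁+j₂+J+1=5
(j₁±m₁, j₂±m₂, J±M) = (1,0,2,2,2,1)
P² = 8/5
sum k=0..0:
  [0] +1/2 = 1/2
S = 1/2
C² = P²·S² = 2/5 ; C = +0.632456

+√(2/5) = +0.632456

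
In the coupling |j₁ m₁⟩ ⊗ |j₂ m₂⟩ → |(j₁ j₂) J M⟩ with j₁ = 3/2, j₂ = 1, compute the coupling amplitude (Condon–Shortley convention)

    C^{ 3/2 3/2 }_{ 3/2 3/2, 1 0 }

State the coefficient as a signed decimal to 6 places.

+√(3/5) ≈ +0.774597

√[4·1!2!1!/5! · 3!0!1!1!3!0!] = √(12/5)
  +(−1)^0/∏(0,1,0,1,2,0)! = 1/2  (running 1/2)
⟨..|..⟩ = √(12/5)·(1/2) = +0.774597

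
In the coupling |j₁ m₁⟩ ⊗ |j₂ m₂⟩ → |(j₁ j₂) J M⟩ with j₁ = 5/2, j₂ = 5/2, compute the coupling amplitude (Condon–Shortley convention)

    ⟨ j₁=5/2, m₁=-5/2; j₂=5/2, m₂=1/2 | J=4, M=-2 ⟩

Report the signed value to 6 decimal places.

j₁+j₂−J=1  J+j₁−j₂=4  J−j₁+j₂=4  j₁+j₂+J+1=10
(j₁±m₁, j₂±m₂, J±M) = (0,5,3,2,2,6)
P² = 20736/7
sum k=1..1:
  [1] −1/96 = -1/96
S = -1/96
C² = P²·S² = 9/28 ; C = -0.566947

−√(9/28) ≈ -0.566947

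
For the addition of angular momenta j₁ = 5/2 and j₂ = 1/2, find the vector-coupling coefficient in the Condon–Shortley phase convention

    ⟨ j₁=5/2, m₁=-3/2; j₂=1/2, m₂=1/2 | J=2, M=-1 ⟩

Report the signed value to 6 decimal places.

−√(2/3) ≈ -0.816497

triangle: 1!·4!·0!/6! = 24/720
(j±m)!: 1!·4!·1!·0!·1!·3! = 144
prefactor² = (2J+1)·Δ·N² = 24
  k=1: −1/(1!·0!·3!·0!·1!·0!) = -1/6
Σ = -1/6  ⇒  CG² = 24·(-1/6)² = 2/3
CG = −√(2/3) = -0.816497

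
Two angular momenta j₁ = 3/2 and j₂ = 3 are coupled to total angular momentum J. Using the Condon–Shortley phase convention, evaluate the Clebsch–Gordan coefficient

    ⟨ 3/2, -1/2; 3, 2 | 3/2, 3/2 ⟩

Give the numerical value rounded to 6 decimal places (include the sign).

√[4·3!0!3!/7! · 1!2!5!1!3!0!] = √(288/7)
  +(−1)^2/∏(2,1,0,3,0,0)! = 1/12  (running 1/12)
⟨..|..⟩ = √(288/7)·(1/12) = +0.534522

+√(2/7) ≈ +0.534522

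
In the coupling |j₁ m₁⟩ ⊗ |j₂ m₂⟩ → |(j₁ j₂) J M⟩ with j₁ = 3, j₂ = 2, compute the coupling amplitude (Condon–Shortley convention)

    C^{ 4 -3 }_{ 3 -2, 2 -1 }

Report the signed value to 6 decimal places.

√[9·1!5!3!/10! · 1!5!1!3!1!7!] = √(6480)
  +(−1)^0/∏(0,1,5,1,0,2)! = 1/240  (running 1/240)
  +(−1)^1/∏(1,0,4,0,1,3)! = -1/144  (running -1/360)
⟨..|..⟩ = √(6480)·(-1/360) = -0.223607

-0.223607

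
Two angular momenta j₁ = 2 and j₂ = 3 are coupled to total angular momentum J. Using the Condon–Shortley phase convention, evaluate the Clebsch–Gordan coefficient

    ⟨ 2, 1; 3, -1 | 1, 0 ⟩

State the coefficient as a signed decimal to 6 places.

j₁+j₂−J=4  J+j₁−j₂=0  J−j₁+j₂=2  j₁+j₂+J+1=7
(j₁±m₁, j₂±m₂, J±M) = (3,1,2,4,1,1)
P² = 288/35
sum k=1..1:
  [1] −1/6 = -1/6
S = -1/6
C² = P²·S² = 8/35 ; C = -0.478091

-0.478091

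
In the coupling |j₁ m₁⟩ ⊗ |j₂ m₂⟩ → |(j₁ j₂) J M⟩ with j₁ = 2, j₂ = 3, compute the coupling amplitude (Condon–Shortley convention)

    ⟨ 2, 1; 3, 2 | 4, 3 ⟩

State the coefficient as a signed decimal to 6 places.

√[9·1!3!5!/10! · 3!1!5!1!7!1!] = √(6480)
  +(−1)^0/∏(0,1,1,5,2,0)! = 1/240  (running 1/240)
  +(−1)^1/∏(1,0,0,4,3,1)! = -1/144  (running -1/360)
⟨..|..⟩ = √(6480)·(-1/360) = -0.223607

-0.223607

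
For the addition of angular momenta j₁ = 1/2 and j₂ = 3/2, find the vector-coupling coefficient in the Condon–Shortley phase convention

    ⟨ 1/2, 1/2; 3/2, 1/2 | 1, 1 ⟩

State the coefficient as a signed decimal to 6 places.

+0.500000

j₁+j₂−J=1  J+j₁−j₂=0  J−j₁+j₂=2  j₁+j₂+J+1=4
(j₁±m₁, j₂±m₂, J±M) = (1,0,2,1,2,0)
P² = 1
sum k=0..0:
  [0] +1/2 = 1/2
S = 1/2
C² = P²·S² = 1/4 ; C = +0.500000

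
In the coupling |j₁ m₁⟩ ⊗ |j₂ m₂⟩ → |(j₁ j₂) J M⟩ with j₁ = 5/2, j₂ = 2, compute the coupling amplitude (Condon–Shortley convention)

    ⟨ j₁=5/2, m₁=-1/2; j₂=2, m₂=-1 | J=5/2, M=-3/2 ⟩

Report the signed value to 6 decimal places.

-0.414039

j₁+j₂−J=2  J+j₁−j₂=3  J−j₁+j₂=2  j₁+j₂+J+1=8
(j₁±m₁, j₂±m₂, J±M) = (2,3,1,3,1,4)
P² = 216/35
sum k=0..1:
  [0] +1/12 = 1/12
  [1] −1/4 = -1/4
S = -1/6
C² = P²·S² = 6/35 ; C = -0.414039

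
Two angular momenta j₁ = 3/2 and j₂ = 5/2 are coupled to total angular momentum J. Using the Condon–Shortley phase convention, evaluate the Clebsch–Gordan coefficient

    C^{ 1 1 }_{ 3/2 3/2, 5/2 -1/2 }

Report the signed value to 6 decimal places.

triangle: 3!·0!·2!/6! = 12/720
(j±m)!: 3!·0!·2!·3!·2!·0! = 144
prefactor² = (2J+1)·Δ·N² = 36/5
  k=0: +1/(0!·3!·0!·2!·0!·0!) = 1/12
Σ = 1/12  ⇒  CG² = 36/5·1/12² = 1/20
CG = +√(1/20) = +0.223607

+0.223607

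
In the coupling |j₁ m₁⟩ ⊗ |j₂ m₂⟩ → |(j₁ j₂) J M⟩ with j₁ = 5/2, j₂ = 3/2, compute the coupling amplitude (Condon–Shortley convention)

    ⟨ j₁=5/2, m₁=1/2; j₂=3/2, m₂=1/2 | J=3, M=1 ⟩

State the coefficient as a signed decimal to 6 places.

triangle: 1!*4!*2!/8! = 48/40320
(j±m)!: 3!*2!*2!*1!*4!*2! = 1152
prefactor² = (2J+1)*Δ*N² = 48/5
  k=0: +1/(0!*1!*2!*2!*2!*0!) = 1/8
  k=1: −1/(1!*0!*1!*1!*3!*1!) = -1/6
Σ = -1/24  ⇒  CG² = 48/5*(-1/24)² = 1/60
CG = −√(1/60) = -0.129099

−√(1/60) = -0.129099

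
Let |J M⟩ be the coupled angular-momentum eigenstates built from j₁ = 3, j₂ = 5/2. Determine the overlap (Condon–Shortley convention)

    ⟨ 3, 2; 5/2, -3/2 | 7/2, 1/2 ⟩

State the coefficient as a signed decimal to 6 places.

+0.563436  (= +√(20/63))

j₁+j₂−J=2  J+j₁−j₂=4  J−j₁+j₂=3  j₁+j₂+J+1=10
(j₁±m₁, j₂±m₂, J±M) = (5,1,1,4,4,3)
P² = 9216/35
sum k=0..1:
  [0] +1/24 = 1/24
  [1] −1/144 = -1/144
S = 5/144
C² = P²·S² = 20/63 ; C = +0.563436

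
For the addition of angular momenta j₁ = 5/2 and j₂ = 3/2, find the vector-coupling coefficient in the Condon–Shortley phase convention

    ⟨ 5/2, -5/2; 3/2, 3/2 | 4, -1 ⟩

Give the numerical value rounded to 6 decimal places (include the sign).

+√(1/56) = +0.133631

triangle: 0!·5!·3!/9! = 720/362880
(j±m)!: 0!·5!·3!·0!·3!·5! = 518400
prefactor² = (2J+1)·Δ·N² = 64800/7
  k=0: +1/(0!·0!·5!·3!·0!·0!) = 1/720
Σ = 1/720  ⇒  CG² = 64800/7·1/720² = 1/56
CG = +√(1/56) = +0.133631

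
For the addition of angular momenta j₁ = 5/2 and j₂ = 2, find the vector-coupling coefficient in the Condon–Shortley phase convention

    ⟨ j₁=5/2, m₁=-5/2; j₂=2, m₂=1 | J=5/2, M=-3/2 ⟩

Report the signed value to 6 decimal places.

+0.654654  (= +√(3/7))

√[6·2!3!2!/8! · 0!5!3!1!1!4!] = √(432/7)
  +(−1)^2/∏(2,0,3,1,0,1)! = 1/12  (running 1/12)
⟨..|..⟩ = √(432/7)·(1/12) = +0.654654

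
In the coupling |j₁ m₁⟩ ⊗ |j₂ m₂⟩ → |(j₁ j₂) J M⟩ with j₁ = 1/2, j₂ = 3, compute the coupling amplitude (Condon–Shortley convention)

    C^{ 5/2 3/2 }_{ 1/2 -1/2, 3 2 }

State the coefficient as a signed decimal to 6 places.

-0.845154  (= −√(5/7))

√[6·1!0!5!/7! · 0!1!5!1!4!1!] = √(2880/7)
  +(−1)^1/∏(1,0,0,4,0,1)! = -1/24  (running -1/24)
⟨..|..⟩ = √(2880/7)·(-1/24) = -0.845154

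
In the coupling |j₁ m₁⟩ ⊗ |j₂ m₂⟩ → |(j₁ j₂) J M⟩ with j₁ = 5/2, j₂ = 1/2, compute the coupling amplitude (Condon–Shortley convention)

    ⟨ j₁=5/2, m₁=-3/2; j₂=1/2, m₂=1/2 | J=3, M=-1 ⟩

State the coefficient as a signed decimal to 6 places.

+√(1/3) ≈ +0.577350

j₁+j₂−J=0  J+j₁−j₂=5  J−j₁+j₂=1  j₁+j₂+J+1=7
(j₁±m₁, j₂±m₂, J±M) = (1,4,1,0,2,4)
P² = 192
sum k=0..0:
  [0] +1/24 = 1/24
S = 1/24
C² = P²·S² = 1/3 ; C = +0.577350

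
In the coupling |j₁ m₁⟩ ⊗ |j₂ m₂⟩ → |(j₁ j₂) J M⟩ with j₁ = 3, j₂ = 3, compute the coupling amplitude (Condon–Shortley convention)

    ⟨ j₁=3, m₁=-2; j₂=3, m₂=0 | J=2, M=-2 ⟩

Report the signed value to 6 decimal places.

-0.487950

√[5·4!2!2!/9! · 1!5!3!3!0!4!] = √(960/7)
  +(−1)^3/∏(3,1,2,0,0,2)! = -1/24  (running -1/24)
⟨..|..⟩ = √(960/7)·(-1/24) = -0.487950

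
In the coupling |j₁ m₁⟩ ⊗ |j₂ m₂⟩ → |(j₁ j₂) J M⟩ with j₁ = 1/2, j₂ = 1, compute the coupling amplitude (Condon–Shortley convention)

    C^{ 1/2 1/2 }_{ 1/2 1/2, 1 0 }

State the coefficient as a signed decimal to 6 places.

j₁+j₂−J=1  J+j₁−j₂=0  J−j₁+j₂=1  j₁+j₂+J+1=3
(j₁±m₁, j₂±m₂, J±M) = (1,0,1,1,1,0)
P² = 1/3
sum k=0..0:
  [0] +1/1 = 1
S = 1
C² = P²·S² = 1/3 ; C = +0.577350

+0.577350  (= +√(1/3))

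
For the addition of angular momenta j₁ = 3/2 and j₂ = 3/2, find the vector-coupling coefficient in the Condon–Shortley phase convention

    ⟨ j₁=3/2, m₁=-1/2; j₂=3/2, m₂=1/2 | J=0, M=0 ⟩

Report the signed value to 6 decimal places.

+√(1/4) ≈ +0.500000

j₁+j₂−J=3  J+j₁−j₂=0  J−j₁+j₂=0  j₁+j₂+J+1=4
(j₁±m₁, j₂±m₂, J±M) = (1,2,2,1,0,0)
P² = 1
sum k=2..2:
  [2] +1/2 = 1/2
S = 1/2
C² = P²·S² = 1/4 ; C = +0.500000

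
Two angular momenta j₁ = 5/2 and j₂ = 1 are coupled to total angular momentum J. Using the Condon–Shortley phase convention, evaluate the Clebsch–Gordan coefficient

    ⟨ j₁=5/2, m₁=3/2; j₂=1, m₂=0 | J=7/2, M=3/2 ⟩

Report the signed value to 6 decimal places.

j₁+j₂−J=0  J+j₁−j₂=5  J−j₁+j₂=2  j₁+j₂+J+1=8
(j₁±m₁, j₂±m₂, J±M) = (4,1,1,1,5,2)
P² = 1920/7
sum k=0..0:
  [0] +1/24 = 1/24
S = 1/24
C² = P²·S² = 10/21 ; C = +0.690066

+√(10/21) ≈ +0.690066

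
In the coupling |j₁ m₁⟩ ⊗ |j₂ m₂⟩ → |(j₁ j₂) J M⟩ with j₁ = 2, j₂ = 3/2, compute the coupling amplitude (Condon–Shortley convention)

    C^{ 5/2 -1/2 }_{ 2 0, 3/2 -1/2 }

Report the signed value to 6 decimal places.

triangle: 1!×3!×2!/7! = 12/5040
(j±m)!: 2!×2!×1!×2!×2!×3! = 96
prefactor² = (2J+1)×Δ×N² = 48/35
  k=0: +1/(0!×1!×2!×1!×1!×1!) = 1/2
  k=1: −1/(1!×0!×1!×0!×2!×2!) = -1/4
Σ = 1/4  ⇒  CG² = 48/35×1/4² = 3/35
CG = +√(3/35) = +0.292770

+0.292770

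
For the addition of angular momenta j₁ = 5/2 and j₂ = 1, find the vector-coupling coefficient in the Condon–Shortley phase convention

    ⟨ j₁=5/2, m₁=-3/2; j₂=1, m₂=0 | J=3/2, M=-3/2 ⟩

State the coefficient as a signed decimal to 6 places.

-0.516398

√[4·2!3!0!/6! · 1!4!1!1!0!3!] = √(48/5)
  +(−1)^1/∏(1,1,3,0,0,0)! = -1/6  (running -1/6)
⟨..|..⟩ = √(48/5)·(-1/6) = -0.516398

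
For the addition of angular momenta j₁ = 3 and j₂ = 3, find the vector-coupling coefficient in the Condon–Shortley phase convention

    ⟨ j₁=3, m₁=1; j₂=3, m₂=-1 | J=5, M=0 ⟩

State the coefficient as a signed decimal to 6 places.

+√(25/84) = +0.545545

√[11·1!5!5!/12! · 4!2!2!4!5!5!] = √(76800/7)
  +(−1)^0/∏(0,1,2,2,3,3)! = 1/144  (running 1/144)
  +(−1)^1/∏(1,0,1,1,4,4)! = -1/576  (running 1/192)
⟨..|..⟩ = √(76800/7)·(1/192) = +0.545545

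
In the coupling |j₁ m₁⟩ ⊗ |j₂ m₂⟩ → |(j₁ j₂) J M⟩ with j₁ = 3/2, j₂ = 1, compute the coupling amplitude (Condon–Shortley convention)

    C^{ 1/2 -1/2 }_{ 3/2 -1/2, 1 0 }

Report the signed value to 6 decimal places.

√[2·2!1!0!/4! · 1!2!1!1!0!1!] = √(1/3)
  +(−1)^1/∏(1,1,1,0,0,0)! = -1  (running -1)
⟨..|..⟩ = √(1/3)·(-1) = -0.577350

−√(1/3) = -0.577350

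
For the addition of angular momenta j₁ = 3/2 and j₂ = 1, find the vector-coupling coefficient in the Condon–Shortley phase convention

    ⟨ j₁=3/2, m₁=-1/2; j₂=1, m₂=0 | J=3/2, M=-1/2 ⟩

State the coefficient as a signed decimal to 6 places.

−√(1/15) ≈ -0.258199

√[4·1!2!1!/5! · 1!2!1!1!1!2!] = √(4/15)
  +(−1)^0/∏(0,1,2,1,0,0)! = 1/2  (running 1/2)
  +(−1)^1/∏(1,0,1,0,1,1)! = -1  (running -1/2)
⟨..|..⟩ = √(4/15)·(-1/2) = -0.258199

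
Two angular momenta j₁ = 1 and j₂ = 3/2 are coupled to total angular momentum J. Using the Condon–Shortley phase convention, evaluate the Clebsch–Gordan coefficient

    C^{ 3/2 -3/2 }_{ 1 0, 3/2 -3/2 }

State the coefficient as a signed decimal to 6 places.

√[4·1!1!2!/5! · 1!1!0!3!0!3!] = √(12/5)
  +(−1)^0/∏(0,1,1,0,0,2)! = 1/2  (running 1/2)
⟨..|..⟩ = √(12/5)·(1/2) = +0.774597

+0.774597  (= +√(3/5))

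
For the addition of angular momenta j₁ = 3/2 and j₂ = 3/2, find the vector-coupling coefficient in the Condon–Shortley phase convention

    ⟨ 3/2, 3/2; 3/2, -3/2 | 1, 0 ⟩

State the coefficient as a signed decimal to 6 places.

j₁+j₂−J=2  J+j₁−j₂=1  J−j₁+j₂=1  j₁+j₂+J+1=5
(j₁±m₁, j₂±m₂, J±M) = (3,0,0,3,1,1)
P² = 9/5
sum k=0..0:
  [0] +1/2 = 1/2
S = 1/2
C² = P²·S² = 9/20 ; C = +0.670820

+√(9/20) = +0.670820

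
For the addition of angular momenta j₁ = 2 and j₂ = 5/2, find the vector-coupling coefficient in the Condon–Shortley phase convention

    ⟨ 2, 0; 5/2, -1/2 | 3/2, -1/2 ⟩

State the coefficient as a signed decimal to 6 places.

−√(2/35) ≈ -0.239046

triangle: 3!×1!×2!/7! = 12/5040
(j±m)!: 2!×2!×2!×3!×1!×2! = 96
prefactor² = (2J+1)×Δ×N² = 32/35
  k=1: −1/(1!×2!×1!×1!×0!×1!) = -1/2
  k=2: +1/(2!×1!×0!×0!×1!×2!) = 1/4
Σ = -1/4  ⇒  CG² = 32/35×(-1/4)² = 2/35
CG = −√(2/35) = -0.239046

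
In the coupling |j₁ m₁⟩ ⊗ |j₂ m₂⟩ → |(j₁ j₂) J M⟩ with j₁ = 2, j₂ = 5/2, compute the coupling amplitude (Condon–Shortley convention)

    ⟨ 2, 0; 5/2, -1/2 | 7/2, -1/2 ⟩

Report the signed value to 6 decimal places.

j₁+j₂−J=1  J+j₁−j₂=3  J−j₁+j₂=4  j₁+j₂+J+1=9
(j₁±m₁, j₂±m₂, J±M) = (2,2,2,3,3,4)
P² = 768/35
sum k=0..1:
  [0] +1/8 = 1/8
  [1] −1/12 = -1/12
S = 1/24
C² = P²·S² = 4/105 ; C = +0.195180

+√(4/105) = +0.195180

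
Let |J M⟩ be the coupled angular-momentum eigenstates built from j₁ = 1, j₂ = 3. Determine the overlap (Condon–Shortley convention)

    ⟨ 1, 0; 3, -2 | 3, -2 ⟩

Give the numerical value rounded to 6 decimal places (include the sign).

+√(1/3) = +0.577350

j₁+j₂−J=1  J+j₁−j₂=1  J−j₁+j₂=5  j₁+j₂+J+1=8
(j₁±m₁, j₂±m₂, J±M) = (1,1,1,5,1,5)
P² = 300
sum k=0..1:
  [0] +1/24 = 1/24
  [1] −1/120 = -1/120
S = 1/30
C² = P²·S² = 1/3 ; C = +0.577350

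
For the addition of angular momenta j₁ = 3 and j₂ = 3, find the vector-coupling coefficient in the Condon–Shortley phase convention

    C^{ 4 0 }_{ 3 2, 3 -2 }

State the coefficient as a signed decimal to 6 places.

√[9·2!4!4!/11! · 5!1!1!5!4!4!] = √(165888/77)
  +(−1)^0/∏(0,2,1,1,3,3)! = 1/72  (running 1/72)
  +(−1)^1/∏(1,1,0,0,4,4)! = -1/576  (running 7/576)
⟨..|..⟩ = √(165888/77)·(7/576) = +0.564076

+√(7/22) = +0.564076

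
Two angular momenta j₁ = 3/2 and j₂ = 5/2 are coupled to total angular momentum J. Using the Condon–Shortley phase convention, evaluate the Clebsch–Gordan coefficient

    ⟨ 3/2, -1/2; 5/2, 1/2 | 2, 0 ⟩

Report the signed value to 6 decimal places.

−√(1/14) = -0.267261

j₁+j₂−J=2  J+j₁−j₂=1  J−j₁+j₂=3  j₁+j₂+J+1=7
(j₁±m₁, j₂±m₂, J±M) = (1,2,3,2,2,2)
P² = 8/7
sum k=1..2:
  [1] −1/2 = -1/2
  [2] +1/4 = 1/4
S = -1/4
C² = P²·S² = 1/14 ; C = -0.267261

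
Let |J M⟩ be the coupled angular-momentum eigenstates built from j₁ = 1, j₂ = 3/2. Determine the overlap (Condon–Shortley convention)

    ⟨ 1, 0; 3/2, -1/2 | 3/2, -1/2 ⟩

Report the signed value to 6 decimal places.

+0.258199  (= +√(1/15))

j₁+j₂−J=1  J+j₁−j₂=1  J−j₁+j₂=2  j₁+j₂+J+1=5
(j₁±m₁, j₂±m₂, J±M) = (1,1,1,2,1,2)
P² = 4/15
sum k=0..1:
  [0] +1/1 = 1
  [1] −1/2 = -1/2
S = 1/2
C² = P²·S² = 1/15 ; C = +0.258199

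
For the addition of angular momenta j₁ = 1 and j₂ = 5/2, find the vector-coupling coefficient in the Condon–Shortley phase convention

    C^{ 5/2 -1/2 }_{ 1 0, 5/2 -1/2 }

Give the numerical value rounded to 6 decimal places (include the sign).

triangle: 1!×1!×4!/7! = 24/5040
(j±m)!: 1!×1!×2!×3!×2!×3! = 144
prefactor² = (2J+1)×Δ×N² = 144/35
  k=0: +1/(0!×1!×1!×2!×0!×2!) = 1/4
  k=1: −1/(1!×0!×0!×1!×1!×3!) = -1/6
Σ = 1/12  ⇒  CG² = 144/35×1/12² = 1/35
CG = +√(1/35) = +0.169031

+0.169031  (= +√(1/35))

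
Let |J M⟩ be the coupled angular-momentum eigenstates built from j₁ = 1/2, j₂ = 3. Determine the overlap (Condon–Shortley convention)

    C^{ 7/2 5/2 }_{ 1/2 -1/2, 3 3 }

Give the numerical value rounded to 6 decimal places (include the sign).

+√(1/7) ≈ +0.377964

triangle: 0!*1!*6!/8! = 720/40320
(j±m)!: 0!*1!*6!*0!*6!*1! = 518400
prefactor² = (2J+1)*Δ*N² = 518400/7
  k=0: +1/(0!*0!*1!*6!*0!*0!) = 1/720
Σ = 1/720  ⇒  CG² = 518400/7*1/720² = 1/7
CG = +√(1/7) = +0.377964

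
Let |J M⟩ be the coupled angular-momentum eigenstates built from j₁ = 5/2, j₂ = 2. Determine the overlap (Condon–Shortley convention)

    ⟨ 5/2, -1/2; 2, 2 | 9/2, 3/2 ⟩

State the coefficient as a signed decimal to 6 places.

√[10·0!5!4!/10! · 2!3!4!0!6!3!] = √(69120/7)
  +(−1)^0/∏(0,0,3,4,2,0)! = 1/288  (running 1/288)
⟨..|..⟩ = √(69120/7)·(1/288) = +0.345033

+0.345033  (= +√(5/42))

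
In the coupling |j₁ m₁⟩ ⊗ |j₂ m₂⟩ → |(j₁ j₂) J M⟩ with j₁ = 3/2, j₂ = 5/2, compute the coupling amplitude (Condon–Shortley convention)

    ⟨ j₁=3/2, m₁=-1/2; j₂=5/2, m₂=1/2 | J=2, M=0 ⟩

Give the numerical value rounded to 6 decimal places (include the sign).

−√(1/14) = -0.267261

triangle: 2!×1!×3!/7! = 12/5040
(j±m)!: 1!×2!×3!×2!×2!×2! = 96
prefactor² = (2J+1)×Δ×N² = 8/7
  k=1: −1/(1!×1!×1!×2!×0!×1!) = -1/2
  k=2: +1/(2!×0!×0!×1!×1!×2!) = 1/4
Σ = -1/4  ⇒  CG² = 8/7×(-1/4)² = 1/14
CG = −√(1/14) = -0.267261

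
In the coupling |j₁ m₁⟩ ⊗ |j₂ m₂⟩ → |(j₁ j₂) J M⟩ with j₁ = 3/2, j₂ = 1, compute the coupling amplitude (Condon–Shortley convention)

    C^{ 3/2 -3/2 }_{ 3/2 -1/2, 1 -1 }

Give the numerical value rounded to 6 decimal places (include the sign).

+√(2/5) = +0.632456

triangle: 1!·2!·1!/5! = 2/120
(j±m)!: 1!·2!·0!·2!·0!·3! = 24
prefactor² = (2J+1)·Δ·N² = 8/5
  k=0: +1/(0!·1!·2!·0!·0!·1!) = 1/2
Σ = 1/2  ⇒  CG² = 8/5·1/2² = 2/5
CG = +√(2/5) = +0.632456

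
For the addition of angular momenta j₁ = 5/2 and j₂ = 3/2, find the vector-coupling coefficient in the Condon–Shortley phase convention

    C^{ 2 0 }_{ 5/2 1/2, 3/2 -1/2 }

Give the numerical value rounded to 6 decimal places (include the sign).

-0.267261  (= −√(1/14))

triangle: 2!*3!*1!/7! = 12/5040
(j±m)!: 3!*2!*1!*2!*2!*2! = 96
prefactor² = (2J+1)*Δ*N² = 8/7
  k=0: +1/(0!*2!*2!*1!*1!*0!) = 1/4
  k=1: −1/(1!*1!*1!*0!*2!*1!) = -1/2
Σ = -1/4  ⇒  CG² = 8/7*(-1/4)² = 1/14
CG = −√(1/14) = -0.267261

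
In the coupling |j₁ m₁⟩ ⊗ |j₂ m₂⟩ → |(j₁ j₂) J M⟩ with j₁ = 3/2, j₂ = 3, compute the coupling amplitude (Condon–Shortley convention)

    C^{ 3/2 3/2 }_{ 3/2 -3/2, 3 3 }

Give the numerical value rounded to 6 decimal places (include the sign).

j₁+j₂−J=3  J+j₁−j₂=0  J−j₁+j₂=3  j₁+j₂+J+1=7
(j₁±m₁, j₂±m₂, J±M) = (0,3,6,0,3,0)
P² = 5184/7
sum k=3..3:
  [3] −1/36 = -1/36
S = -1/36
C² = P²·S² = 4/7 ; C = -0.755929

−√(4/7) ≈ -0.755929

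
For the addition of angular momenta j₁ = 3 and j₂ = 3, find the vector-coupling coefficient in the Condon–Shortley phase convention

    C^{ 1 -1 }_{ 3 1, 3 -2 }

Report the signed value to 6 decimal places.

−√(5/28) ≈ -0.422577

√[3·5!1!1!/8! · 4!2!1!5!0!2!] = √(720/7)
  +(−1)^1/∏(1,4,1,0,0,1)! = -1/24  (running -1/24)
⟨..|..⟩ = √(720/7)·(-1/24) = -0.422577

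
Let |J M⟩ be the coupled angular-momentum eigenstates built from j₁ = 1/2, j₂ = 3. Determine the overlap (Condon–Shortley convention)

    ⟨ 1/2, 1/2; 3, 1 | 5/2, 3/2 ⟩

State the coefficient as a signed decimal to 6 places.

√[6·1!0!5!/7! · 1!0!4!2!4!1!] = √(1152/7)
  +(−1)^0/∏(0,1,0,4,0,1)! = 1/24  (running 1/24)
⟨..|..⟩ = √(1152/7)·(1/24) = +0.534522

+0.534522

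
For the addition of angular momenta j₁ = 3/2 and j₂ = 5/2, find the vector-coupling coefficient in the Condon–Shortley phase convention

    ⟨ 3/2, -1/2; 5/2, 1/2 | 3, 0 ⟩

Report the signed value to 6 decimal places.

-0.447214

√[7·1!2!4!/8! · 1!2!3!2!3!3!] = √(36/5)
  +(−1)^0/∏(0,1,2,3,0,1)! = 1/12  (running 1/12)
  +(−1)^1/∏(1,0,1,2,1,2)! = -1/4  (running -1/6)
⟨..|..⟩ = √(36/5)·(-1/6) = -0.447214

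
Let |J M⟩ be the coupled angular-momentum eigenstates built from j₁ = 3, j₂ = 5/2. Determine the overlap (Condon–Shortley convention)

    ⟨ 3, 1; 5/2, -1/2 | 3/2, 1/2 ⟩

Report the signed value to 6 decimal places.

j₁+j₂−J=4  J+j₁−j₂=2  J−j₁+j₂=1  j₁+j₂+J+1=8
(j₁±m₁, j₂±m₂, J±M) = (4,2,2,3,2,1)
P² = 192/35
sum k=1..2:
  [1] −1/6 = -1/6
  [2] +1/8 = 1/8
S = -1/24
C² = P²·S² = 1/105 ; C = -0.097590

-0.097590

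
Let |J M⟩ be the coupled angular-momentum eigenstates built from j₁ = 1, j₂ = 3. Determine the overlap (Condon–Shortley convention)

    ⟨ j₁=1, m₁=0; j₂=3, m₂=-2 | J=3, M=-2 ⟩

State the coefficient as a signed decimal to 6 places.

+√(1/3) = +0.577350

j₁+j₂−J=1  J+j₁−j₂=1  J−j₁+j₂=5  j₁+j₂+J+1=8
(j₁±m₁, j₂±m₂, J±M) = (1,1,1,5,1,5)
P² = 300
sum k=0..1:
  [0] +1/24 = 1/24
  [1] −1/120 = -1/120
S = 1/30
C² = P²·S² = 1/3 ; C = +0.577350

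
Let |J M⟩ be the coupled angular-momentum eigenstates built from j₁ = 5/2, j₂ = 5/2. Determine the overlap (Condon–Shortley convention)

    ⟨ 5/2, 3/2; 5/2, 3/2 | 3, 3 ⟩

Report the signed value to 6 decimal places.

-0.666667

triangle: 2!×3!×3!/9! = 72/362880
(j±m)!: 4!×1!×4!×1!×6!×0! = 414720
prefactor² = (2J+1)×Δ×N² = 576
  k=1: −1/(1!×1!×0!×3!×3!×0!) = -1/36
Σ = -1/36  ⇒  CG² = 576×(-1/36)² = 4/9
CG = −√(4/9) = -0.666667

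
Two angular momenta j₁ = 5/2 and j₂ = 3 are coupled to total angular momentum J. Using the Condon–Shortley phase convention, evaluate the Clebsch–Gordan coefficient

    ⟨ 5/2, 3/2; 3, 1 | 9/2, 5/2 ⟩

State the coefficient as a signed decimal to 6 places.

+0.317821

j₁+j₂−J=1  J+j₁−j₂=4  J−j₁+j₂=5  j₁+j₂+J+1=11
(j₁±m₁, j₂±m₂, J±M) = (4,1,4,2,7,2)
P² = 92160/11
sum k=0..1:
  [0] +1/144 = 1/144
  [1] −1/288 = -1/288
S = 1/288
C² = P²·S² = 10/99 ; C = +0.317821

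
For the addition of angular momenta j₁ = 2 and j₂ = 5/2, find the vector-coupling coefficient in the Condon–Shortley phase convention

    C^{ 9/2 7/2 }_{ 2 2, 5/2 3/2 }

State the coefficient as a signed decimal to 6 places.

+0.745356  (= +√(5/9))

triangle: 0!·4!·5!/10! = 2880/3628800
(j±m)!: 4!·0!·4!·1!·8!·1! = 23224320
prefactor² = (2J+1)·Δ·N² = 184320
  k=0: +1/(0!·0!·0!·4!·4!·1!) = 1/576
Σ = 1/576  ⇒  CG² = 184320·1/576² = 5/9
CG = +√(5/9) = +0.745356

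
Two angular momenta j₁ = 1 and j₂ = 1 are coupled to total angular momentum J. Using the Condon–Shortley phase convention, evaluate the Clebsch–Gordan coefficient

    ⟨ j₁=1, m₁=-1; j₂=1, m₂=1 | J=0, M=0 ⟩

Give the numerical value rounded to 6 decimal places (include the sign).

+0.577350  (= +√(1/3))

triangle: 2!×0!×0!/3! = 2/6
(j±m)!: 0!×2!×2!×0!×0!×0! = 4
prefactor² = (2J+1)×Δ×N² = 4/3
  k=2: +1/(2!×0!×0!×0!×0!×0!) = 1/2
Σ = 1/2  ⇒  CG² = 4/3×1/2² = 1/3
CG = +√(1/3) = +0.577350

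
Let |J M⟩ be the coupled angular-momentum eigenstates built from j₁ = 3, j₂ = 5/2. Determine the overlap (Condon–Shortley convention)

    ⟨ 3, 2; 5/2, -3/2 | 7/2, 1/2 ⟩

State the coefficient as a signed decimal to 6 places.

+0.563436

√[8·2!4!3!/10! · 5!1!1!4!4!3!] = √(9216/35)
  +(−1)^0/∏(0,2,1,1,3,2)! = 1/24  (running 1/24)
  +(−1)^1/∏(1,1,0,0,4,3)! = -1/144  (running 5/144)
⟨..|..⟩ = √(9216/35)·(5/144) = +0.563436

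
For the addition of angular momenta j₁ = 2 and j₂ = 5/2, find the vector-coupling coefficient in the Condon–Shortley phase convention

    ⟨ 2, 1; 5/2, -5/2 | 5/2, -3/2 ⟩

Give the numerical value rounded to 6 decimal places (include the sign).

+0.654654  (= +√(3/7))

√[6·2!2!3!/8! · 3!1!0!5!1!4!] = √(432/7)
  +(−1)^0/∏(0,2,1,0,1,3)! = 1/12  (running 1/12)
⟨..|..⟩ = √(432/7)·(1/12) = +0.654654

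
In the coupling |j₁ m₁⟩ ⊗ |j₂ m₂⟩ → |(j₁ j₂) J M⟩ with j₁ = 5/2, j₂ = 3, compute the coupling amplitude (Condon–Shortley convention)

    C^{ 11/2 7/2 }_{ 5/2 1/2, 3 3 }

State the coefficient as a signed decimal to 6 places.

+0.426401  (= +√(2/11))

j₁+j₂−J=0  J+j₁−j₂=5  J−j₁+j₂=6  j₁+j₂+J+1=12
(j₁±m₁, j₂±m₂, J±M) = (3,2,6,0,9,2)
P² = 149299200/11
sum k=0..0:
  [0] +1/8640 = 1/8640
S = 1/8640
C² = P²·S² = 2/11 ; C = +0.426401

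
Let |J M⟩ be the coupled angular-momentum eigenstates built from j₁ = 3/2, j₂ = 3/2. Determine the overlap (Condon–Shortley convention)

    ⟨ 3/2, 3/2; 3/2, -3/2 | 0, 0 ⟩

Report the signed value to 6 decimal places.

+√(1/4) ≈ +0.500000

√[1·3!0!0!/4! · 3!0!0!3!0!0!] = √(9)
  +(−1)^0/∏(0,3,0,0,0,0)! = 1/6  (running 1/6)
⟨..|..⟩ = √(9)·(1/6) = +0.500000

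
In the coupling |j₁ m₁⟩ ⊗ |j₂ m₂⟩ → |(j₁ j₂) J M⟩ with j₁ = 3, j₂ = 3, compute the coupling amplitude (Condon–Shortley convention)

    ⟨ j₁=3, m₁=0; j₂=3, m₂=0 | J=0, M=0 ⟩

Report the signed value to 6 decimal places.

j₁+j₂−J=6  J+j₁−j₂=0  J−j₁+j₂=0  j₁+j₂+J+1=7
(j₁±m₁, j₂±m₂, J±M) = (3,3,3,3,0,0)
P² = 1296/7
sum k=3..3:
  [3] −1/36 = -1/36
S = -1/36
C² = P²·S² = 1/7 ; C = -0.377964

-0.377964  (= −√(1/7))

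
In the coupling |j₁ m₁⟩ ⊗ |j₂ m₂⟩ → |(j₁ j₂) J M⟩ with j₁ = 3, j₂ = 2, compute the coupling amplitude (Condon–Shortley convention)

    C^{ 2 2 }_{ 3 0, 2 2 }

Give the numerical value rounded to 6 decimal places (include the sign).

triangle: 3!*3!*1!/8! = 36/40320
(j±m)!: 3!*3!*4!*0!*4!*0! = 20736
prefactor² = (2J+1)*Δ*N² = 648/7
  k=3: −1/(3!*0!*0!*1!*3!*0!) = -1/36
Σ = -1/36  ⇒  CG² = 648/7*(-1/36)² = 1/14
CG = −√(1/14) = -0.267261

-0.267261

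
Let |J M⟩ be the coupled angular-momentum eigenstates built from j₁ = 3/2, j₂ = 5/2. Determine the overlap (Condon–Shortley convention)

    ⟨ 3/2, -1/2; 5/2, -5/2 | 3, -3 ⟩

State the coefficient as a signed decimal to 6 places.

+√(5/8) = +0.790569

triangle: 1!×2!×4!/8! = 48/40320
(j±m)!: 1!×2!×0!×5!×0!×6! = 172800
prefactor² = (2J+1)×Δ×N² = 1440
  k=0: +1/(0!×1!×2!×0!×0!×4!) = 1/48
Σ = 1/48  ⇒  CG² = 1440×1/48² = 5/8
CG = +√(5/8) = +0.790569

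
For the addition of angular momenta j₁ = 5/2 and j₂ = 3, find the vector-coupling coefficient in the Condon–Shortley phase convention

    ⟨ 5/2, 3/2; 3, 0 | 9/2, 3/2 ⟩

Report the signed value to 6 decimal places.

+√(45/154) ≈ +0.540562

j₁+j₂−J=1  J+j₁−j₂=4  J−j₁+j₂=5  j₁+j₂+J+1=11
(j₁±m₁, j₂±m₂, J±M) = (4,1,3,3,6,3)
P² = 207360/77
sum k=0..1:
  [0] +1/72 = 1/72
  [1] −1/288 = -1/288
S = 1/96
C² = P²·S² = 45/154 ; C = +0.540562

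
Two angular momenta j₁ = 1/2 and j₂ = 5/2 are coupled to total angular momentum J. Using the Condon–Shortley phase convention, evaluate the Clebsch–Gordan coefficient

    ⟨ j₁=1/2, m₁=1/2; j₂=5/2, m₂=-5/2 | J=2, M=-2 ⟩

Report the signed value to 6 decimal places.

+√(5/6) ≈ +0.912871

triangle: 1!*0!*4!/6! = 24/720
(j±m)!: 1!*0!*0!*5!*0!*4! = 2880
prefactor² = (2J+1)*Δ*N² = 480
  k=0: +1/(0!*1!*0!*0!*0!*4!) = 1/24
Σ = 1/24  ⇒  CG² = 480*1/24² = 5/6
CG = +√(5/6) = +0.912871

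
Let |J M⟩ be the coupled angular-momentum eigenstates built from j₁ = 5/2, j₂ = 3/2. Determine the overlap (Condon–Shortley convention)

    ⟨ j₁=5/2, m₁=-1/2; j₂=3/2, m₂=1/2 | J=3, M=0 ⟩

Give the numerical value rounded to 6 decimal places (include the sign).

√[7·1!4!2!/8! · 2!3!2!1!3!3!] = √(36/5)
  +(−1)^0/∏(0,1,3,2,1,0)! = 1/12  (running 1/12)
  +(−1)^1/∏(1,0,2,1,2,1)! = -1/4  (running -1/6)
⟨..|..⟩ = √(36/5)·(-1/6) = -0.447214

-0.447214  (= −√(1/5))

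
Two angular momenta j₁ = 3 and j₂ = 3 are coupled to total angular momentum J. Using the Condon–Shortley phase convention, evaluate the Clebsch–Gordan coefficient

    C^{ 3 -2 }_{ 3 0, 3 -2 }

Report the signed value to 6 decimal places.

√[7·3!3!3!/10! · 3!3!1!5!1!5!] = √(216)
  +(−1)^0/∏(0,3,3,1,0,2)! = 1/72  (running 1/72)
  +(−1)^1/∏(1,2,2,0,1,3)! = -1/24  (running -1/36)
⟨..|..⟩ = √(216)·(-1/36) = -0.408248

-0.408248  (= −√(1/6))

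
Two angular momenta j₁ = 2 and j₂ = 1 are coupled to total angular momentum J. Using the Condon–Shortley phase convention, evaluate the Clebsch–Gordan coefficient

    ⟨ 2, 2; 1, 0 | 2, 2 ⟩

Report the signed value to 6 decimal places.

+0.816497

triangle: 1!*3!*1!/6! = 6/720
(j±m)!: 4!*0!*1!*1!*4!*0! = 576
prefactor² = (2J+1)*Δ*N² = 24
  k=0: +1/(0!*1!*0!*1!*3!*0!) = 1/6
Σ = 1/6  ⇒  CG² = 24*1/6² = 2/3
CG = +√(2/3) = +0.816497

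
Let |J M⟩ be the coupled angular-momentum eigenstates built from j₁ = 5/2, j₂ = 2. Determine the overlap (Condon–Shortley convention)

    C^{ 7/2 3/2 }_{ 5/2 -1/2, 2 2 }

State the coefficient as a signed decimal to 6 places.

triangle: 1!·4!·3!/9! = 144/362880
(j±m)!: 2!·3!·4!·0!·5!·2! = 69120
prefactor² = (2J+1)·Δ·N² = 1536/7
  k=1: −1/(1!·0!·2!·3!·2!·0!) = -1/24
Σ = -1/24  ⇒  CG² = 1536/7·(-1/24)² = 8/21
CG = −√(8/21) = -0.617213

-0.617213  (= −√(8/21))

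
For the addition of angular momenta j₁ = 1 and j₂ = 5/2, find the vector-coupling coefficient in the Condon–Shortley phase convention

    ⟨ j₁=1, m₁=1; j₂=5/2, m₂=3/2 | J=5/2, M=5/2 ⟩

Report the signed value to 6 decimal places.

j₁+j₂−J=1  J+j₁−j₂=1  J−j₁+j₂=4  j₁+j₂+J+1=7
(j₁±m₁, j₂±m₂, J±M) = (2,0,4,1,5,0)
P² = 1152/7
sum k=0..0:
  [0] +1/24 = 1/24
S = 1/24
C² = P²·S² = 2/7 ; C = +0.534522

+0.534522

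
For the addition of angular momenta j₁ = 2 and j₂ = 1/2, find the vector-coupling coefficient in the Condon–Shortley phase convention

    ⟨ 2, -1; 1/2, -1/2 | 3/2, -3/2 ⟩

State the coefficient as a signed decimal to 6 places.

+√(1/5) ≈ +0.447214

√[4·1!3!0!/5! · 1!3!0!1!0!3!] = √(36/5)
  +(−1)^0/∏(0,1,3,0,0,0)! = 1/6  (running 1/6)
⟨..|..⟩ = √(36/5)·(1/6) = +0.447214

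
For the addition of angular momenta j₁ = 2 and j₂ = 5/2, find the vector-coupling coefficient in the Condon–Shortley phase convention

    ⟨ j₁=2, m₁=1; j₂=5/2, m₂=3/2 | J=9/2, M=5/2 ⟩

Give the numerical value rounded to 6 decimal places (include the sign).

+0.745356  (= +√(5/9))

√[10·0!4!5!/10! · 3!1!4!1!7!2!] = √(11520)
  +(−1)^0/∏(0,0,1,4,3,1)! = 1/144  (running 1/144)
⟨..|..⟩ = √(11520)·(1/144) = +0.745356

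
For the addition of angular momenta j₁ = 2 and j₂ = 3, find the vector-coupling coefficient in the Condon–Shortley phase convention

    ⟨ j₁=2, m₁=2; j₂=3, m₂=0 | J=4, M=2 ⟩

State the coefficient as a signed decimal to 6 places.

+0.654654  (= +√(3/7))

√[9·1!3!5!/10! · 4!0!3!3!6!2!] = √(15552/7)
  +(−1)^0/∏(0,1,0,3,3,2)! = 1/72  (running 1/72)
⟨..|..⟩ = √(15552/7)·(1/72) = +0.654654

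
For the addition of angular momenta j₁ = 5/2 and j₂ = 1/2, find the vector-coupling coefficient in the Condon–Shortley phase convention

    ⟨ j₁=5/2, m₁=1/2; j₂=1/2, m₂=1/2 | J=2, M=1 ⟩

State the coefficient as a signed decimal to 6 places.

triangle: 1!*4!*0!/6! = 24/720
(j±m)!: 3!*2!*1!*0!*3!*1! = 72
prefactor² = (2J+1)*Δ*N² = 12
  k=1: −1/(1!*0!*1!*0!*3!*0!) = -1/6
Σ = -1/6  ⇒  CG² = 12*(-1/6)² = 1/3
CG = −√(1/3) = -0.577350

−√(1/3) ≈ -0.577350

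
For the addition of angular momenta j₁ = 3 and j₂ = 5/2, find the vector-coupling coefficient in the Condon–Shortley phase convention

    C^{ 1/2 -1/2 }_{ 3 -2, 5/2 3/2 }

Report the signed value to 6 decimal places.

+√(5/21) = +0.487950

√[2·5!1!0!/7! · 1!5!4!1!0!1!] = √(960/7)
  +(−1)^4/∏(4,1,1,0,0,0)! = 1/24  (running 1/24)
⟨..|..⟩ = √(960/7)·(1/24) = +0.487950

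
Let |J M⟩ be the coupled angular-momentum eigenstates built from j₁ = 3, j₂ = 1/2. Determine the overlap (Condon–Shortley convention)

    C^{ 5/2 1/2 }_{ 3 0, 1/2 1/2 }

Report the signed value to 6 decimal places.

−√(3/7) ≈ -0.654654

j₁+j₂−J=1  J+j₁−j₂=5  J−j₁+j₂=0  j₁+j₂+J+1=7
(j₁±m₁, j₂±m₂, J±M) = (3,3,1,0,3,2)
P² = 432/7
sum k=1..1:
  [1] −1/12 = -1/12
S = -1/12
C² = P²·S² = 3/7 ; C = -0.654654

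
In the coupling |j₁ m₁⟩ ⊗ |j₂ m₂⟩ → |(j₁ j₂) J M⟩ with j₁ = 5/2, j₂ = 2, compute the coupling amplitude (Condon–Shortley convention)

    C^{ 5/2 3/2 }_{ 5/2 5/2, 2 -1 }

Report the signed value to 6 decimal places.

√[6·2!3!2!/8! · 5!0!1!3!4!1!] = √(432/7)
  +(−1)^0/∏(0,2,0,1,3,1)! = 1/12  (running 1/12)
⟨..|..⟩ = √(432/7)·(1/12) = +0.654654

+0.654654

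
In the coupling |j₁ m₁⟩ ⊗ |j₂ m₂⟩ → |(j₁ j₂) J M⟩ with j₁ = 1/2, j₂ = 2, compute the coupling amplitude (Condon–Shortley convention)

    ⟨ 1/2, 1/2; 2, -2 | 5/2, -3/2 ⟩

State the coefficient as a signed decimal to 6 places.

triangle: 0!·1!·4!/6! = 24/720
(j±m)!: 1!·0!·0!·4!·1!·4! = 576
prefactor² = (2J+1)·Δ·N² = 576/5
  k=0: +1/(0!·0!·0!·0!·1!·4!) = 1/24
Σ = 1/24  ⇒  CG² = 576/5·1/24² = 1/5
CG = +√(1/5) = +0.447214

+0.447214  (= +√(1/5))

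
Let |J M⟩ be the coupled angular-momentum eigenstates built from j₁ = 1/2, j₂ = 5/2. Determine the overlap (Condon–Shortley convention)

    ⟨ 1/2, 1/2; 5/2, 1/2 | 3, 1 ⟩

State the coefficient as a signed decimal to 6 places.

+√(2/3) = +0.816497

√[7·0!1!5!/7! · 1!0!3!2!4!2!] = √(96)
  +(−1)^0/∏(0,0,0,3,1,2)! = 1/12  (running 1/12)
⟨..|..⟩ = √(96)·(1/12) = +0.816497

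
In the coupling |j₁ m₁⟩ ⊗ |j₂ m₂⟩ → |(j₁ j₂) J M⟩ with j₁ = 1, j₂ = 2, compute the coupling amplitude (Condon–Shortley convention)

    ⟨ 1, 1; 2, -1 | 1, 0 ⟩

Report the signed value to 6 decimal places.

+√(3/10) ≈ +0.547723

triangle: 2!·0!·2!/5! = 4/120
(j±m)!: 2!·0!·1!·3!·1!·1! = 12
prefactor² = (2J+1)·Δ·N² = 6/5
  k=0: +1/(0!·2!·0!·1!·0!·1!) = 1/2
Σ = 1/2  ⇒  CG² = 6/5·1/2² = 3/10
CG = +√(3/10) = +0.547723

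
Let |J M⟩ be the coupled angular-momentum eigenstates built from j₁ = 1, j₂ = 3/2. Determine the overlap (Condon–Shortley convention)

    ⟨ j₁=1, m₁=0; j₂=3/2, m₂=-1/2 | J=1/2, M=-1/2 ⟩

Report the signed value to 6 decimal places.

−√(1/3) ≈ -0.577350

√[2·2!0!1!/4! · 1!1!1!2!0!1!] = √(1/3)
  +(−1)^1/∏(1,1,0,0,0,1)! = -1  (running -1)
⟨..|..⟩ = √(1/3)·(-1) = -0.577350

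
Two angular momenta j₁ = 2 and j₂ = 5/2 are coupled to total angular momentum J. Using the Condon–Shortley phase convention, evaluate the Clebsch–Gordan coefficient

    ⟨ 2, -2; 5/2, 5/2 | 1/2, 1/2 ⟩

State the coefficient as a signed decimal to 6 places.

+√(1/3) = +0.577350

triangle: 4!×0!×1!/6! = 24/720
(j±m)!: 0!×4!×5!×0!×1!×0! = 2880
prefactor² = (2J+1)×Δ×N² = 192
  k=4: +1/(4!×0!×0!×1!×0!×0!) = 1/24
Σ = 1/24  ⇒  CG² = 192×1/24² = 1/3
CG = +√(1/3) = +0.577350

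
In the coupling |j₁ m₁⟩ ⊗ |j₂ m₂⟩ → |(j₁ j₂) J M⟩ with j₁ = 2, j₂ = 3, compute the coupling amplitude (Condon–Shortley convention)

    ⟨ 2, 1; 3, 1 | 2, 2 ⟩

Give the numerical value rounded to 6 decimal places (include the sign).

√[5·3!1!3!/8! · 3!1!4!2!4!0!] = √(216/7)
  +(−1)^1/∏(1,2,0,3,1,0)! = -1/12  (running -1/12)
⟨..|..⟩ = √(216/7)·(-1/12) = -0.462910

-0.462910  (= −√(3/14))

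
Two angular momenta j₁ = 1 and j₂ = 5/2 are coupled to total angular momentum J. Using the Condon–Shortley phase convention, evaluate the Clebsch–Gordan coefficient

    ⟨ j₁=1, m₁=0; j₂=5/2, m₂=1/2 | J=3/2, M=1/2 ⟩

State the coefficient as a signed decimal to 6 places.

−√(2/5) = -0.632456

√[4·2!0!3!/6! · 1!1!3!2!2!1!] = √(8/5)
  +(−1)^1/∏(1,1,0,2,0,1)! = -1/2  (running -1/2)
⟨..|..⟩ = √(8/5)·(-1/2) = -0.632456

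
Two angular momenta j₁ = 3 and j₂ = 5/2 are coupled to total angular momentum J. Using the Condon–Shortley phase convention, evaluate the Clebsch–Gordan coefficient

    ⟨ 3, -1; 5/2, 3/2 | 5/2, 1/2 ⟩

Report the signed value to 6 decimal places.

+√(1/35) ≈ +0.169031

√[6·3!3!2!/9! · 2!4!4!1!3!2!] = √(576/35)
  +(−1)^2/∏(2,1,2,2,1,0)! = 1/8  (running 1/8)
  +(−1)^3/∏(3,0,1,1,2,1)! = -1/12  (running 1/24)
⟨..|..⟩ = √(576/35)·(1/24) = +0.169031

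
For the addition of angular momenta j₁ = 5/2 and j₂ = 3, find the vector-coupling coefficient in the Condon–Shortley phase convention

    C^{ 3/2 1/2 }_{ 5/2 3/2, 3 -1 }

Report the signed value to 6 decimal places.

−√(7/30) = -0.483046

triangle: 4!*1!*2!/8! = 48/40320
(j±m)!: 4!*1!*2!*4!*2!*1! = 2304
prefactor² = (2J+1)*Δ*N² = 384/35
  k=0: +1/(0!*4!*1!*2!*0!*0!) = 1/48
  k=1: −1/(1!*3!*0!*1!*1!*1!) = -1/6
Σ = -7/48  ⇒  CG² = 384/35*(-7/48)² = 7/30
CG = −√(7/30) = -0.483046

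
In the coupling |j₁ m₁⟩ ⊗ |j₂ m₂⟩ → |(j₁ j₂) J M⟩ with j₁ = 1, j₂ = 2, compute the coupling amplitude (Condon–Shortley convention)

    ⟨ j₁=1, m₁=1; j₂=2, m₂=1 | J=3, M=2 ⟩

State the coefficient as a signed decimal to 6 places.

triangle: 0!×2!×4!/7! = 48/5040
(j±m)!: 2!×0!×3!×1!×5!×1! = 1440
prefactor² = (2J+1)×Δ×N² = 96
  k=0: +1/(0!×0!×0!×3!×2!×1!) = 1/12
Σ = 1/12  ⇒  CG² = 96×1/12² = 2/3
CG = +√(2/3) = +0.816497

+0.816497  (= +√(2/3))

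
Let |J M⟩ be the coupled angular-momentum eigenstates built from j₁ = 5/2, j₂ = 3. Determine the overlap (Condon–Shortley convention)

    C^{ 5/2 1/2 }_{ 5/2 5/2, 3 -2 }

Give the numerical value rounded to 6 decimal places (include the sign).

+0.597614  (= +√(5/14))

triangle: 3!·2!·3!/9! = 72/362880
(j±m)!: 5!·0!·1!·5!·3!·2! = 172800
prefactor² = (2J+1)·Δ·N² = 1440/7
  k=0: +1/(0!·3!·0!·1!·2!·2!) = 1/24
Σ = 1/24  ⇒  CG² = 1440/7·1/24² = 5/14
CG = +√(5/14) = +0.597614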